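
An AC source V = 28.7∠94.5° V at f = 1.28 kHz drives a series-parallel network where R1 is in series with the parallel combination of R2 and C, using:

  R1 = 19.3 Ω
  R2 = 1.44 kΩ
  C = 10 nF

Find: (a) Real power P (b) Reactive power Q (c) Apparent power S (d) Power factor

Step 1 — Angular frequency: ω = 2π·f = 2π·1280 = 8042 rad/s.
Step 2 — Component impedances:
  R1: Z = R = 19.3 Ω
  R2: Z = R = 1440 Ω
  C: Z = 1/(jωC) = -j/(ω·C) = 0 - j1.243e+04 Ω
Step 3 — Parallel branch: R2 || C = 1/(1/R2 + 1/C) = 1421 - j164.6 Ω.
Step 4 — Series with R1: Z_total = R1 + (R2 || C) = 1440 - j164.6 Ω = 1450∠-6.5° Ω.
Step 5 — Source phasor: V = 28.7∠94.5° V = -2.252 + j28.61 V.
Step 6 — Current: I = V / Z = -0.003784 + j0.01943 A = 0.0198∠101.0° A.
Step 7 — Complex power: S = V·I* = 0.5645 - j0.0645 VA.
Step 8 — Real power: P = Re(S) = 0.5645 W.
Step 9 — Reactive power: Q = Im(S) = -0.0645 VAR.
Step 10 — Apparent power: |S| = 0.5682 VA.
Step 11 — Power factor: PF = P/|S| = 0.9935 (leading).

(a) P = 0.5645 W  (b) Q = -0.0645 VAR  (c) S = 0.5682 VA  (d) PF = 0.9935 (leading)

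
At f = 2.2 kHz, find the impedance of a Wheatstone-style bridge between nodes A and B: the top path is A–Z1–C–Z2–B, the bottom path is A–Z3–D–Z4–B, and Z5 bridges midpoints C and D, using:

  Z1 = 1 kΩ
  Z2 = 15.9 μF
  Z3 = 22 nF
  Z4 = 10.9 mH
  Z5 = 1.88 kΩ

Step 1 — Angular frequency: ω = 2π·f = 2π·2200 = 1.382e+04 rad/s.
Step 2 — Component impedances:
  Z1: Z = R = 1000 Ω
  Z2: Z = 1/(jωC) = -j/(ω·C) = 0 - j4.55 Ω
  Z3: Z = 1/(jωC) = -j/(ω·C) = 0 - j3288 Ω
  Z4: Z = jωL = j·1.382e+04·0.0109 = 0 + j150.7 Ω
  Z5: Z = R = 1880 Ω
Step 3 — Bridge requires nodal analysis (the Z5 bridge couples midpoints C and D, so the two paths cannot be reduced to a simple series/parallel combination). Setting node B to ground and injecting 1 A at node A, the 3-node admittance system at A, C, D solves to V_A = Z_AB = 904.7 - j291.8 Ω = 950.6∠-17.9° Ω.

Z = 904.7 - j291.8 Ω = 950.6∠-17.9° Ω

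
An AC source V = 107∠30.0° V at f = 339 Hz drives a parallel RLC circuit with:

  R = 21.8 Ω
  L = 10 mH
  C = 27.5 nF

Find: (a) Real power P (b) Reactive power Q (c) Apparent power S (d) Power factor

Step 1 — Angular frequency: ω = 2π·f = 2π·339 = 2130 rad/s.
Step 2 — Component impedances:
  R: Z = R = 21.8 Ω
  L: Z = jωL = j·2130·0.01 = 0 + j21.3 Ω
  C: Z = 1/(jωC) = -j/(ω·C) = 0 - j1.707e+04 Ω
Step 3 — Parallel combination: 1/Z_total = 1/R + 1/L + 1/C; Z_total = 10.66 + j10.9 Ω = 15.24∠45.6° Ω.
Step 4 — Source phasor: V = 107∠30.0° V = 92.66 + j53.5 V.
Step 5 — Current: I = V / Z = 6.759 - j1.891 A = 7.019∠-15.6° A.
Step 6 — Complex power: S = V·I* = 525.2 + j536.8 VA.
Step 7 — Real power: P = Re(S) = 525.2 W.
Step 8 — Reactive power: Q = Im(S) = 536.8 VAR.
Step 9 — Apparent power: |S| = 751 VA.
Step 10 — Power factor: PF = P/|S| = 0.6993 (lagging).

(a) P = 525.2 W  (b) Q = 536.8 VAR  (c) S = 751 VA  (d) PF = 0.6993 (lagging)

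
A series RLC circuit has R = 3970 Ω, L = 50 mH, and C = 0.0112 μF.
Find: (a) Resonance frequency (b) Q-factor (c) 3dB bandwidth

Step 1 — Resonance: ω₀ = 1/√(LC) = 1/√(0.05·1.12e-08) = 4.226e+04 rad/s.
Step 2 — f₀ = ω₀/(2π) = 6726 Hz.
Step 3 — Series Q: Q = ω₀L/R = 4.226e+04·0.05/3970 = 0.5322.
Step 4 — Bandwidth: Δω = ω₀/Q = 7.94e+04 rad/s; BW = Δω/(2π) = 1.264e+04 Hz.

(a) f₀ = 6726 Hz  (b) Q = 0.5322  (c) BW = 1.264e+04 Hz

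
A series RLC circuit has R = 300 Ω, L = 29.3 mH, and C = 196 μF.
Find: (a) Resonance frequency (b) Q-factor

Step 1 — Resonance condition Im(Z)=0 gives ω₀ = 1/√(LC).
Step 2 — ω₀ = 1/√(0.0293·0.000196) = 417.3 rad/s.
Step 3 — f₀ = ω₀/(2π) = 66.41 Hz.
Step 4 — Series Q: Q = ω₀L/R = 417.3·0.0293/300 = 0.04076.

(a) f₀ = 66.41 Hz  (b) Q = 0.04076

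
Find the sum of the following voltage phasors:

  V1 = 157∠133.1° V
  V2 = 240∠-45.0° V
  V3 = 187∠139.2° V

Step 1 — Convert each phasor to rectangular form:
  V1 = 157·(cos(133.1°) + j·sin(133.1°)) = -107.3 + j114.6 V
  V2 = 240·(cos(-45.0°) + j·sin(-45.0°)) = 169.7 - j169.7 V
  V3 = 187·(cos(139.2°) + j·sin(139.2°)) = -141.6 + j122.2 V
Step 2 — Sum components: V_total = -79.13 + j67.12 V.
Step 3 — Convert to polar: |V_total| = 103.8 V, ∠V_total = 139.7°.

V_total = 103.8∠139.7° V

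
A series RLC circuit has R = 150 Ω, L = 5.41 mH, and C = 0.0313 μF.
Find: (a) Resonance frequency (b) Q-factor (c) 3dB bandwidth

Step 1 — Resonance: ω₀ = 1/√(LC) = 1/√(0.00541·3.13e-08) = 7.685e+04 rad/s.
Step 2 — f₀ = ω₀/(2π) = 1.223e+04 Hz.
Step 3 — Series Q: Q = ω₀L/R = 7.685e+04·0.00541/150 = 2.772.
Step 4 — Bandwidth: Δω = ω₀/Q = 2.773e+04 rad/s; BW = Δω/(2π) = 4413 Hz.

(a) f₀ = 1.223e+04 Hz  (b) Q = 2.772  (c) BW = 4413 Hz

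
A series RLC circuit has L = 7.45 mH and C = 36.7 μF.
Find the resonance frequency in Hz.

Step 1 — Resonance condition Im(Z)=0 gives ω₀ = 1/√(LC).
Step 2 — ω₀ = 1/√(0.00745·3.67e-05) = 1912 rad/s.
Step 3 — f₀ = ω₀/(2π) = 304.4 Hz.

f₀ = 304.4 Hz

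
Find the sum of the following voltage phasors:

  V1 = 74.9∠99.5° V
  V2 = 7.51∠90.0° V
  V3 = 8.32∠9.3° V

Step 1 — Convert each phasor to rectangular form:
  V1 = 74.9·(cos(99.5°) + j·sin(99.5°)) = -12.36 + j73.87 V
  V2 = 7.51·(cos(90.0°) + j·sin(90.0°)) = 0 + j7.51 V
  V3 = 8.32·(cos(9.3°) + j·sin(9.3°)) = 8.211 + j1.345 V
Step 2 — Sum components: V_total = -4.151 + j82.73 V.
Step 3 — Convert to polar: |V_total| = 82.83 V, ∠V_total = 92.9°.

V_total = 82.83∠92.9° V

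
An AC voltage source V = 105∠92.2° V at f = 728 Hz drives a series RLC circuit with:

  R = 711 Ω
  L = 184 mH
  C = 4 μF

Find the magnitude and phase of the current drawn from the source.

Step 1 — Angular frequency: ω = 2π·f = 2π·728 = 4574 rad/s.
Step 2 — Component impedances:
  R: Z = R = 711 Ω
  L: Z = jωL = j·4574·0.184 = 0 + j841.6 Ω
  C: Z = 1/(jωC) = -j/(ω·C) = 0 - j54.65 Ω
Step 3 — Series combination: Z_total = R + L + C = 711 + j787 Ω = 1061∠47.9° Ω.
Step 4 — Source phasor: V = 105∠92.2° V = -4.031 + j104.9 V.
Step 5 — Ohm's law: I = V / Z_total = (-4.031 + j104.9) / (711 + j787) = 0.07086 + j0.06914 A.
Step 6 — Convert to polar: |I| = 0.099 A, ∠I = 44.3°.

I = 0.099∠44.3° A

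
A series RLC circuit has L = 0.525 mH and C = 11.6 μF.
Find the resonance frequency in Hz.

Step 1 — Resonance condition Im(Z)=0 gives ω₀ = 1/√(LC).
Step 2 — ω₀ = 1/√(0.000525·1.16e-05) = 1.281e+04 rad/s.
Step 3 — f₀ = ω₀/(2π) = 2039 Hz.

f₀ = 2039 Hz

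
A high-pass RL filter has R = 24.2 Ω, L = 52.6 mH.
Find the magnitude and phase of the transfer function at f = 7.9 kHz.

Step 1 — Angular frequency: ω = 2π·7900 = 4.964e+04 rad/s.
Step 2 — Transfer function: H(jω) = jωL/(R + jωL).
Step 3 — Numerator jωL = j·2611; denominator R + jωL = 24.2 + j2611.
Step 4 — H = 0.9999 + j0.009268.
Step 5 — Magnitude: |H| = 1 (-0.0 dB); phase: φ = 0.5°.

|H| = 1 (-0.0 dB), φ = 0.5°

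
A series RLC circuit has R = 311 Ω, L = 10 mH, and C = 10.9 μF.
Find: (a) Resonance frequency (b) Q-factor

Step 1 — Resonance condition Im(Z)=0 gives ω₀ = 1/√(LC).
Step 2 — ω₀ = 1/√(0.01·1.09e-05) = 3029 rad/s.
Step 3 — f₀ = ω₀/(2π) = 482.1 Hz.
Step 4 — Series Q: Q = ω₀L/R = 3029·0.01/311 = 0.09739.

(a) f₀ = 482.1 Hz  (b) Q = 0.09739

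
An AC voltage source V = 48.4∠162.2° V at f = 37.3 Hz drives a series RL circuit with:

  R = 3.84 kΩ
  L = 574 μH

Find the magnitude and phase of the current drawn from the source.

Step 1 — Angular frequency: ω = 2π·f = 2π·37.3 = 234.4 rad/s.
Step 2 — Component impedances:
  R: Z = R = 3840 Ω
  L: Z = jωL = j·234.4·0.000574 = 0 + j0.1345 Ω
Step 3 — Series combination: Z_total = R + L = 3840 + j0.1345 Ω = 3840∠0.0° Ω.
Step 4 — Source phasor: V = 48.4∠162.2° V = -46.08 + j14.8 V.
Step 5 — Ohm's law: I = V / Z_total = (-46.08 + j14.8) / (3840 + j0.1345) = -0.012 + j0.003853 A.
Step 6 — Convert to polar: |I| = 0.0126 A, ∠I = 162.2°.

I = 0.0126∠162.2° A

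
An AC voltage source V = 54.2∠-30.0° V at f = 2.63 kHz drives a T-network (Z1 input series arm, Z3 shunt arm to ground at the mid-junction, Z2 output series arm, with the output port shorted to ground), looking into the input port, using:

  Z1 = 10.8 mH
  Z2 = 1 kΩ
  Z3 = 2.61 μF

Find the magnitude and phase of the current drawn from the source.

Step 1 — Angular frequency: ω = 2π·f = 2π·2630 = 1.652e+04 rad/s.
Step 2 — Component impedances:
  Z1: Z = jωL = j·1.652e+04·0.0108 = 0 + j178.5 Ω
  Z2: Z = R = 1000 Ω
  Z3: Z = 1/(jωC) = -j/(ω·C) = 0 - j23.19 Ω
Step 3 — With the output port shorted to ground, the output series arm Z2 runs from the junction to ground; the shunt arm Z3 also runs from the junction to ground. They appear in parallel: Z3 || Z2 = 0.5373 - j23.17 Ω.
Step 4 — Series with input arm Z1: Z_in = Z1 + (Z3 || Z2) = 0.5373 + j155.3 Ω = 155.3∠89.8° Ω.
Step 5 — Source phasor: V = 54.2∠-30.0° V = 46.94 - j27.1 V.
Step 6 — Ohm's law: I = V / Z_total = (46.94 - j27.1) / (0.5373 + j155.3) = -0.1735 - j0.3029 A.
Step 7 — Convert to polar: |I| = 0.349 A, ∠I = -119.8°.

I = 0.349∠-119.8° A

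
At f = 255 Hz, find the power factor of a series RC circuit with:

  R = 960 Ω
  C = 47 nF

Step 1 — Angular frequency: ω = 2π·f = 2π·255 = 1602 rad/s.
Step 2 — Component impedances:
  R: Z = R = 960 Ω
  C: Z = 1/(jωC) = -j/(ω·C) = 0 - j1.328e+04 Ω
Step 3 — Series combination: Z_total = R + C = 960 - j1.328e+04 Ω = 1.331e+04∠-85.9° Ω.
Step 4 — Power factor: PF = cos(φ) = Re(Z)/|Z| = 960/13314 = 0.0721.
Step 5 — Type: Im(Z) = -1.328e+04 ⇒ leading (phase φ = -85.9°).

PF = 0.0721 (leading, φ = -85.9°)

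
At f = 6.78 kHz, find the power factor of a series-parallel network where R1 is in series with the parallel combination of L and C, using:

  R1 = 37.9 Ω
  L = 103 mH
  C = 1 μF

Step 1 — Angular frequency: ω = 2π·f = 2π·6780 = 4.26e+04 rad/s.
Step 2 — Component impedances:
  R1: Z = R = 37.9 Ω
  L: Z = jωL = j·4.26e+04·0.103 = 0 + j4388 Ω
  C: Z = 1/(jωC) = -j/(ω·C) = 0 - j23.47 Ω
Step 3 — Parallel branch: L || C = 1/(1/L + 1/C) = 0 - j23.6 Ω.
Step 4 — Series with R1: Z_total = R1 + (L || C) = 37.9 - j23.6 Ω = 44.65∠-31.9° Ω.
Step 5 — Power factor: PF = cos(φ) = Re(Z)/|Z| = 37.9/44.647 = 0.8489.
Step 6 — Type: Im(Z) = -23.6 ⇒ leading (phase φ = -31.9°).

PF = 0.8489 (leading, φ = -31.9°)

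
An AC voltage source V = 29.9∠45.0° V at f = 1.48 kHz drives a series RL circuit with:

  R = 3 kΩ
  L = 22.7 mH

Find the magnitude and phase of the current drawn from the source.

Step 1 — Angular frequency: ω = 2π·f = 2π·1480 = 9299 rad/s.
Step 2 — Component impedances:
  R: Z = R = 3000 Ω
  L: Z = jωL = j·9299·0.0227 = 0 + j211.1 Ω
Step 3 — Series combination: Z_total = R + L = 3000 + j211.1 Ω = 3007∠4.0° Ω.
Step 4 — Source phasor: V = 29.9∠45.0° V = 21.14 + j21.14 V.
Step 5 — Ohm's law: I = V / Z_total = (21.14 + j21.14) / (3000 + j211.1) = 0.007506 + j0.006519 A.
Step 6 — Convert to polar: |I| = 0.009942 A, ∠I = 41.0°.

I = 0.009942∠41.0° A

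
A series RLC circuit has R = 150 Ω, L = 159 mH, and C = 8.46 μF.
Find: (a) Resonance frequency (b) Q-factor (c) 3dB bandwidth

Step 1 — Resonance condition Im(Z)=0 gives ω₀ = 1/√(LC).
Step 2 — ω₀ = 1/√(0.159·8.46e-06) = 862.2 rad/s.
Step 3 — f₀ = ω₀/(2π) = 137.2 Hz.
Step 4 — Series Q: Q = ω₀L/R = 862.2·0.159/150 = 0.9139.
Step 5 — 3dB bandwidth: Δω = ω₀/Q = 943.4 rad/s; BW = Δω/(2π) = 150.1 Hz.

(a) f₀ = 137.2 Hz  (b) Q = 0.9139  (c) BW = 150.1 Hz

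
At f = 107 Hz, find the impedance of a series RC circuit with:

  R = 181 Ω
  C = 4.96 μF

Step 1 — Angular frequency: ω = 2π·f = 2π·107 = 672.3 rad/s.
Step 2 — Component impedances:
  R: Z = R = 181 Ω
  C: Z = 1/(jωC) = -j/(ω·C) = 0 - j299.9 Ω
Step 3 — Series combination: Z_total = R + C = 181 - j299.9 Ω = 350.3∠-58.9° Ω.

Z = 181 - j299.9 Ω = 350.3∠-58.9° Ω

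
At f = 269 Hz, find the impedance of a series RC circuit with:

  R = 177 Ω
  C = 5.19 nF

Step 1 — Angular frequency: ω = 2π·f = 2π·269 = 1690 rad/s.
Step 2 — Component impedances:
  R: Z = R = 177 Ω
  C: Z = 1/(jωC) = -j/(ω·C) = 0 - j1.14e+05 Ω
Step 3 — Series combination: Z_total = R + C = 177 - j1.14e+05 Ω = 1.14e+05∠-89.9° Ω.

Z = 177 - j1.14e+05 Ω = 1.14e+05∠-89.9° Ω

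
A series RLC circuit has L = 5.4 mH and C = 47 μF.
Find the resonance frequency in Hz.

Step 1 — Resonance condition Im(Z)=0 gives ω₀ = 1/√(LC).
Step 2 — ω₀ = 1/√(0.0054·4.7e-05) = 1985 rad/s.
Step 3 — f₀ = ω₀/(2π) = 315.9 Hz.

f₀ = 315.9 Hz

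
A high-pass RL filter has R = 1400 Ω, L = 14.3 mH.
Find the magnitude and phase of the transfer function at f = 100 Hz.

Step 1 — Angular frequency: ω = 2π·100 = 628.3 rad/s.
Step 2 — Transfer function: H(jω) = jωL/(R + jωL).
Step 3 — Numerator jωL = j·8.985; denominator R + jωL = 1400 + j8.985.
Step 4 — H = 4.119e-05 + j0.006418.
Step 5 — Magnitude: |H| = 0.006418 (-43.9 dB); phase: φ = 89.6°.

|H| = 0.006418 (-43.9 dB), φ = 89.6°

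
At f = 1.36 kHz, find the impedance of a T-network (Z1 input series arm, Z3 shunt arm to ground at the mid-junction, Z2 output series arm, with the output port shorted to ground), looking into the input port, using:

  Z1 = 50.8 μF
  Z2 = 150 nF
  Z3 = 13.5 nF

Step 1 — Angular frequency: ω = 2π·f = 2π·1360 = 8545 rad/s.
Step 2 — Component impedances:
  Z1: Z = 1/(jωC) = -j/(ω·C) = 0 - j2.304 Ω
  Z2: Z = 1/(jωC) = -j/(ω·C) = 0 - j780.2 Ω
  Z3: Z = 1/(jωC) = -j/(ω·C) = 0 - j8669 Ω
Step 3 — With the output port shorted to ground, the output series arm Z2 runs from the junction to ground; the shunt arm Z3 also runs from the junction to ground. They appear in parallel: Z3 || Z2 = 0 - j715.8 Ω.
Step 4 — Series with input arm Z1: Z_in = Z1 + (Z3 || Z2) = 0 - j718.1 Ω = 718.1∠-90.0° Ω.

Z = 0 - j718.1 Ω = 718.1∠-90.0° Ω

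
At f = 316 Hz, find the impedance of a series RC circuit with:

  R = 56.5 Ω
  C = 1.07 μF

Step 1 — Angular frequency: ω = 2π·f = 2π·316 = 1985 rad/s.
Step 2 — Component impedances:
  R: Z = R = 56.5 Ω
  C: Z = 1/(jωC) = -j/(ω·C) = 0 - j470.7 Ω
Step 3 — Series combination: Z_total = R + C = 56.5 - j470.7 Ω = 474.1∠-83.2° Ω.

Z = 56.5 - j470.7 Ω = 474.1∠-83.2° Ω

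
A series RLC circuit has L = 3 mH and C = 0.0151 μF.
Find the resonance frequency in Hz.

Step 1 — Resonance condition Im(Z)=0 gives ω₀ = 1/√(LC).
Step 2 — ω₀ = 1/√(0.003·1.51e-08) = 1.486e+05 rad/s.
Step 3 — f₀ = ω₀/(2π) = 2.365e+04 Hz.

f₀ = 2.365e+04 Hz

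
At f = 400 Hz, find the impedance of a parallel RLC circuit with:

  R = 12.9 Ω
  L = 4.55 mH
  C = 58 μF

Step 1 — Angular frequency: ω = 2π·f = 2π·400 = 2513 rad/s.
Step 2 — Component impedances:
  R: Z = R = 12.9 Ω
  L: Z = jωL = j·2513·0.00455 = 0 + j11.44 Ω
  C: Z = 1/(jωC) = -j/(ω·C) = 0 - j6.86 Ω
Step 3 — Parallel combination: 1/Z_total = 1/R + 1/L + 1/C; Z_total = 8.237 - j6.197 Ω = 10.31∠-37.0° Ω.

Z = 8.237 - j6.197 Ω = 10.31∠-37.0° Ω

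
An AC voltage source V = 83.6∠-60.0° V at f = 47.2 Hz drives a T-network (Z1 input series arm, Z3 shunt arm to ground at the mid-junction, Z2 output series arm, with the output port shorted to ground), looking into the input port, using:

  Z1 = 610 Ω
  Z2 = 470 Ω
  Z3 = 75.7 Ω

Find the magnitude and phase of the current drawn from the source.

Step 1 — Angular frequency: ω = 2π·f = 2π·47.2 = 296.6 rad/s.
Step 2 — Component impedances:
  Z1: Z = R = 610 Ω
  Z2: Z = R = 470 Ω
  Z3: Z = R = 75.7 Ω
Step 3 — With the output port shorted to ground, the output series arm Z2 runs from the junction to ground; the shunt arm Z3 also runs from the junction to ground. They appear in parallel: Z3 || Z2 = 65.2 Ω.
Step 4 — Series with input arm Z1: Z_in = Z1 + (Z3 || Z2) = 675.2 Ω = 675.2∠0.0° Ω.
Step 5 — Source phasor: V = 83.6∠-60.0° V = 41.8 - j72.4 V.
Step 6 — Ohm's law: I = V / Z_total = (41.8 - j72.4) / (675.2) = 0.06191 - j0.1072 A.
Step 7 — Convert to polar: |I| = 0.1238 A, ∠I = -60.0°.

I = 0.1238∠-60.0° A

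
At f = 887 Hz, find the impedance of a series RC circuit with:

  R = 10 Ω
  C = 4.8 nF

Step 1 — Angular frequency: ω = 2π·f = 2π·887 = 5573 rad/s.
Step 2 — Component impedances:
  R: Z = R = 10 Ω
  C: Z = 1/(jωC) = -j/(ω·C) = 0 - j3.738e+04 Ω
Step 3 — Series combination: Z_total = R + C = 10 - j3.738e+04 Ω = 3.738e+04∠-90.0° Ω.

Z = 10 - j3.738e+04 Ω = 3.738e+04∠-90.0° Ω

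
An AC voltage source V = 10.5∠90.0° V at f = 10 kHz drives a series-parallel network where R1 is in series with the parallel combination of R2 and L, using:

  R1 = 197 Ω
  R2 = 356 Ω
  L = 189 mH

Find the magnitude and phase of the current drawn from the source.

Step 1 — Angular frequency: ω = 2π·f = 2π·1e+04 = 6.283e+04 rad/s.
Step 2 — Component impedances:
  R1: Z = R = 197 Ω
  R2: Z = R = 356 Ω
  L: Z = jωL = j·6.283e+04·0.189 = 0 + j1.188e+04 Ω
Step 3 — Parallel branch: R2 || L = 1/(1/R2 + 1/L) = 355.7 + j10.66 Ω.
Step 4 — Series with R1: Z_total = R1 + (R2 || L) = 552.7 + j10.66 Ω = 552.8∠1.1° Ω.
Step 5 — Source phasor: V = 10.5∠90.0° V = 0 + j10.5 V.
Step 6 — Ohm's law: I = V / Z_total = (0 + j10.5) / (552.7 + j10.66) = 0.0003664 + j0.01899 A.
Step 7 — Convert to polar: |I| = 0.01899 A, ∠I = 88.9°.

I = 0.01899∠88.9° A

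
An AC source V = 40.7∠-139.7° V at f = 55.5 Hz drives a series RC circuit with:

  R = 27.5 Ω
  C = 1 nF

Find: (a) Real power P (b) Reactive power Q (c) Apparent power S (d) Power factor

Step 1 — Angular frequency: ω = 2π·f = 2π·55.5 = 348.7 rad/s.
Step 2 — Component impedances:
  R: Z = R = 27.5 Ω
  C: Z = 1/(jωC) = -j/(ω·C) = 0 - j2.868e+06 Ω
Step 3 — Series combination: Z_total = R + C = 27.5 - j2.868e+06 Ω = 2.868e+06∠-90.0° Ω.
Step 4 — Source phasor: V = 40.7∠-139.7° V = -31.04 - j26.32 V.
Step 5 — Current: I = V / Z = 9.18e-06 - j1.082e-05 A = 1.419e-05∠-49.7° A.
Step 6 — Complex power: S = V·I* = 5.539e-09 - j0.0005776 VA.
Step 7 — Real power: P = Re(S) = 5.539e-09 W.
Step 8 — Reactive power: Q = Im(S) = -0.0005776 VAR.
Step 9 — Apparent power: |S| = 0.0005776 VA.
Step 10 — Power factor: PF = P/|S| = 9.59e-06 (leading).

(a) P = 5.539e-09 W  (b) Q = -0.0005776 VAR  (c) S = 0.0005776 VA  (d) PF = 9.59e-06 (leading)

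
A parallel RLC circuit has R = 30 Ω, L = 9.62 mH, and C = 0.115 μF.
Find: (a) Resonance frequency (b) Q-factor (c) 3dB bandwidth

Step 1 — Resonance: ω₀ = 1/√(LC) = 1/√(0.00962·1.15e-07) = 3.007e+04 rad/s.
Step 2 — f₀ = ω₀/(2π) = 4785 Hz.
Step 3 — Parallel Q: Q = R/(ω₀L) = 30/(3.007e+04·0.00962) = 0.1037.
Step 4 — Bandwidth: Δω = ω₀/Q = 2.899e+05 rad/s; BW = Δω/(2π) = 4.613e+04 Hz.

(a) f₀ = 4785 Hz  (b) Q = 0.1037  (c) BW = 4.613e+04 Hz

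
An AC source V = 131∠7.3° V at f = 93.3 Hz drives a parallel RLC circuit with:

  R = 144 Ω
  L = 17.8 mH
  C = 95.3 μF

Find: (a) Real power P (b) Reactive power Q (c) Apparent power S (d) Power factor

Step 1 — Angular frequency: ω = 2π·f = 2π·93.3 = 586.2 rad/s.
Step 2 — Component impedances:
  R: Z = R = 144 Ω
  L: Z = jωL = j·586.2·0.0178 = 0 + j10.43 Ω
  C: Z = 1/(jωC) = -j/(ω·C) = 0 - j17.9 Ω
Step 3 — Parallel combination: 1/Z_total = 1/R + 1/L + 1/C; Z_total = 4.22 + j24.29 Ω = 24.65∠80.1° Ω.
Step 4 — Source phasor: V = 131∠7.3° V = 129.9 + j16.65 V.
Step 5 — Current: I = V / Z = 1.568 - j5.078 A = 5.314∠-72.8° A.
Step 6 — Complex power: S = V·I* = 119.2 + j685.9 VA.
Step 7 — Real power: P = Re(S) = 119.2 W.
Step 8 — Reactive power: Q = Im(S) = 685.9 VAR.
Step 9 — Apparent power: |S| = 696.1 VA.
Step 10 — Power factor: PF = P/|S| = 0.1712 (lagging).

(a) P = 119.2 W  (b) Q = 685.9 VAR  (c) S = 696.1 VA  (d) PF = 0.1712 (lagging)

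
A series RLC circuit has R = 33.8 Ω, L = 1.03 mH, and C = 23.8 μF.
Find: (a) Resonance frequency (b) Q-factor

Step 1 — Resonance condition Im(Z)=0 gives ω₀ = 1/√(LC).
Step 2 — ω₀ = 1/√(0.00103·2.38e-05) = 6387 rad/s.
Step 3 — f₀ = ω₀/(2π) = 1017 Hz.
Step 4 — Series Q: Q = ω₀L/R = 6387·0.00103/33.8 = 0.1946.

(a) f₀ = 1017 Hz  (b) Q = 0.1946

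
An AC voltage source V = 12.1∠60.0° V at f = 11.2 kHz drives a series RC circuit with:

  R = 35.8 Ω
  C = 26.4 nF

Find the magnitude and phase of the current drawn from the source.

Step 1 — Angular frequency: ω = 2π·f = 2π·1.12e+04 = 7.037e+04 rad/s.
Step 2 — Component impedances:
  R: Z = R = 35.8 Ω
  C: Z = 1/(jωC) = -j/(ω·C) = 0 - j538.3 Ω
Step 3 — Series combination: Z_total = R + C = 35.8 - j538.3 Ω = 539.5∠-86.2° Ω.
Step 4 — Source phasor: V = 12.1∠60.0° V = 6.05 + j10.48 V.
Step 5 — Ohm's law: I = V / Z_total = (6.05 + j10.48) / (35.8 - j538.3) = -0.01864 + j0.01248 A.
Step 6 — Convert to polar: |I| = 0.02243 A, ∠I = 146.2°.

I = 0.02243∠146.2° A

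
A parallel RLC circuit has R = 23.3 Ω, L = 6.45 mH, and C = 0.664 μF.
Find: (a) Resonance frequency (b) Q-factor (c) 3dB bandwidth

Step 1 — Resonance: ω₀ = 1/√(LC) = 1/√(0.00645·6.64e-07) = 1.528e+04 rad/s.
Step 2 — f₀ = ω₀/(2π) = 2432 Hz.
Step 3 — Parallel Q: Q = R/(ω₀L) = 23.3/(1.528e+04·0.00645) = 0.2364.
Step 4 — Bandwidth: Δω = ω₀/Q = 6.464e+04 rad/s; BW = Δω/(2π) = 1.029e+04 Hz.

(a) f₀ = 2432 Hz  (b) Q = 0.2364  (c) BW = 1.029e+04 Hz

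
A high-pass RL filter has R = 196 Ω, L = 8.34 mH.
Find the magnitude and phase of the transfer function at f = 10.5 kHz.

Step 1 — Angular frequency: ω = 2π·1.05e+04 = 6.597e+04 rad/s.
Step 2 — Transfer function: H(jω) = jωL/(R + jωL).
Step 3 — Numerator jωL = j·550.2; denominator R + jωL = 196 + j550.2.
Step 4 — H = 0.8874 + j0.3161.
Step 5 — Magnitude: |H| = 0.942 (-0.5 dB); phase: φ = 19.6°.

|H| = 0.942 (-0.5 dB), φ = 19.6°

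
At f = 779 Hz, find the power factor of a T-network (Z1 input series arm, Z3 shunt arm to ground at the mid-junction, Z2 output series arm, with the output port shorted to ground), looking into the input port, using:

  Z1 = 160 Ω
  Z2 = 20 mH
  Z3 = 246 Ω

Step 1 — Angular frequency: ω = 2π·f = 2π·779 = 4895 rad/s.
Step 2 — Component impedances:
  Z1: Z = R = 160 Ω
  Z2: Z = jωL = j·4895·0.02 = 0 + j97.89 Ω
  Z3: Z = R = 246 Ω
Step 3 — With the output port shorted to ground, the output series arm Z2 runs from the junction to ground; the shunt arm Z3 also runs from the junction to ground. They appear in parallel: Z3 || Z2 = 33.63 + j84.51 Ω.
Step 4 — Series with input arm Z1: Z_in = Z1 + (Z3 || Z2) = 193.6 + j84.51 Ω = 211.3∠23.6° Ω.
Step 5 — Power factor: PF = cos(φ) = Re(Z)/|Z| = 193.63/211.27 = 0.9165.
Step 6 — Type: Im(Z) = 84.51 ⇒ lagging (phase φ = 23.6°).

PF = 0.9165 (lagging, φ = 23.6°)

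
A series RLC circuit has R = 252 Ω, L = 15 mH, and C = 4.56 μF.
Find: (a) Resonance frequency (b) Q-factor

Step 1 — Resonance condition Im(Z)=0 gives ω₀ = 1/√(LC).
Step 2 — ω₀ = 1/√(0.015·4.56e-06) = 3824 rad/s.
Step 3 — f₀ = ω₀/(2π) = 608.5 Hz.
Step 4 — Series Q: Q = ω₀L/R = 3824·0.015/252 = 0.2276.

(a) f₀ = 608.5 Hz  (b) Q = 0.2276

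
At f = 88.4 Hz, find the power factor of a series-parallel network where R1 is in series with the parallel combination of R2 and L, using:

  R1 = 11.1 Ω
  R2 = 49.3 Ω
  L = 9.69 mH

Step 1 — Angular frequency: ω = 2π·f = 2π·88.4 = 555.4 rad/s.
Step 2 — Component impedances:
  R1: Z = R = 11.1 Ω
  R2: Z = R = 49.3 Ω
  L: Z = jωL = j·555.4·0.00969 = 0 + j5.382 Ω
Step 3 — Parallel branch: R2 || L = 1/(1/R2 + 1/L) = 0.5807 + j5.319 Ω.
Step 4 — Series with R1: Z_total = R1 + (R2 || L) = 11.68 + j5.319 Ω = 12.83∠24.5° Ω.
Step 5 — Power factor: PF = cos(φ) = Re(Z)/|Z| = 11.681/12.835 = 0.9101.
Step 6 — Type: Im(Z) = 5.319 ⇒ lagging (phase φ = 24.5°).

PF = 0.9101 (lagging, φ = 24.5°)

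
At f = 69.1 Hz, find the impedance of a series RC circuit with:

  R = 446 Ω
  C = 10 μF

Step 1 — Angular frequency: ω = 2π·f = 2π·69.1 = 434.2 rad/s.
Step 2 — Component impedances:
  R: Z = R = 446 Ω
  C: Z = 1/(jωC) = -j/(ω·C) = 0 - j230.3 Ω
Step 3 — Series combination: Z_total = R + C = 446 - j230.3 Ω = 502∠-27.3° Ω.

Z = 446 - j230.3 Ω = 502∠-27.3° Ω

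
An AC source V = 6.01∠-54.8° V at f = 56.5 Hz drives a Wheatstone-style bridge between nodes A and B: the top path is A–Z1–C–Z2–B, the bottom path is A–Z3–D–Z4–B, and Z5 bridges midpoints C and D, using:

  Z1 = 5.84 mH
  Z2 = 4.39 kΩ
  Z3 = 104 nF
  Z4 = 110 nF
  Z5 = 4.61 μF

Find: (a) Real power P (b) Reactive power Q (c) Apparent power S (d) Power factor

Step 1 — Angular frequency: ω = 2π·f = 2π·56.5 = 355 rad/s.
Step 2 — Component impedances:
  Z1: Z = jωL = j·355·0.00584 = 0 + j2.073 Ω
  Z2: Z = R = 4390 Ω
  Z3: Z = 1/(jωC) = -j/(ω·C) = 0 - j2.709e+04 Ω
  Z4: Z = 1/(jωC) = -j/(ω·C) = 0 - j2.561e+04 Ω
  Z5: Z = 1/(jωC) = -j/(ω·C) = 0 - j611 Ω
Step 3 — Bridge requires nodal analysis (the Z5 bridge couples midpoints C and D, so the two paths cannot be reduced to a simple series/parallel combination). Setting node B to ground and injecting 1 A at node A, the 3-node admittance system at A, C, D solves to V_A = Z_AB = 4270 - j713.3 Ω = 4329∠-9.5° Ω.
Step 4 — Source phasor: V = 6.01∠-54.8° V = 3.464 - j4.911 V.
Step 5 — Current: I = V / Z = 0.0009762 - j0.000987 A = 0.001388∠-45.3° A.
Step 6 — Complex power: S = V·I* = 0.008229 - j0.001375 VA.
Step 7 — Real power: P = Re(S) = 0.008229 W.
Step 8 — Reactive power: Q = Im(S) = -0.001375 VAR.
Step 9 — Apparent power: |S| = 0.008343 VA.
Step 10 — Power factor: PF = P/|S| = 0.9863 (leading).

(a) P = 0.008229 W  (b) Q = -0.001375 VAR  (c) S = 0.008343 VA  (d) PF = 0.9863 (leading)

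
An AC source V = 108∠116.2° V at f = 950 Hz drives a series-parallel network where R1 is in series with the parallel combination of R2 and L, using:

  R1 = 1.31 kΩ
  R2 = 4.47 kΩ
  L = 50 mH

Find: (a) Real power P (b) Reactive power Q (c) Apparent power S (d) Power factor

Step 1 — Angular frequency: ω = 2π·f = 2π·950 = 5969 rad/s.
Step 2 — Component impedances:
  R1: Z = R = 1310 Ω
  R2: Z = R = 4470 Ω
  L: Z = jωL = j·5969·0.05 = 0 + j298.5 Ω
Step 3 — Parallel branch: R2 || L = 1/(1/R2 + 1/L) = 19.84 + j297.1 Ω.
Step 4 — Series with R1: Z_total = R1 + (R2 || L) = 1330 + j297.1 Ω = 1363∠12.6° Ω.
Step 5 — Source phasor: V = 108∠116.2° V = -47.68 + j96.9 V.
Step 6 — Current: I = V / Z = -0.01864 + j0.07703 A = 0.07926∠103.6° A.
Step 7 — Complex power: S = V·I* = 8.354 + j1.867 VA.
Step 8 — Real power: P = Re(S) = 8.354 W.
Step 9 — Reactive power: Q = Im(S) = 1.867 VAR.
Step 10 — Apparent power: |S| = 8.56 VA.
Step 11 — Power factor: PF = P/|S| = 0.9759 (lagging).

(a) P = 8.354 W  (b) Q = 1.867 VAR  (c) S = 8.56 VA  (d) PF = 0.9759 (lagging)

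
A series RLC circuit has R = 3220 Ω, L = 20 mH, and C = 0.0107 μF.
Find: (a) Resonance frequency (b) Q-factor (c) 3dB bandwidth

Step 1 — Resonance: ω₀ = 1/√(LC) = 1/√(0.02·1.07e-08) = 6.836e+04 rad/s.
Step 2 — f₀ = ω₀/(2π) = 1.088e+04 Hz.
Step 3 — Series Q: Q = ω₀L/R = 6.836e+04·0.02/3220 = 0.4246.
Step 4 — Bandwidth: Δω = ω₀/Q = 1.61e+05 rad/s; BW = Δω/(2π) = 2.562e+04 Hz.

(a) f₀ = 1.088e+04 Hz  (b) Q = 0.4246  (c) BW = 2.562e+04 Hz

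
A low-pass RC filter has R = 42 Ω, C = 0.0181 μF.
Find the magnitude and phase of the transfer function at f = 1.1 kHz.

Step 1 — Angular frequency: ω = 2π·1100 = 6912 rad/s.
Step 2 — Transfer function: H(jω) = 1/(1 + jωRC).
Step 3 — Denominator: 1 + jωRC = 1 + j·6912·42·1.81e-08 = 1 + j0.005254.
Step 4 — H = 1 - j0.005254.
Step 5 — Magnitude: |H| = 1 (-0.0 dB); phase: φ = -0.3°.

|H| = 1 (-0.0 dB), φ = -0.3°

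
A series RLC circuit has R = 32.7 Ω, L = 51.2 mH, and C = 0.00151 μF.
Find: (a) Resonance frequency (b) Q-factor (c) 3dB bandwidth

Step 1 — Resonance: ω₀ = 1/√(LC) = 1/√(0.0512·1.51e-09) = 1.137e+05 rad/s.
Step 2 — f₀ = ω₀/(2π) = 1.81e+04 Hz.
Step 3 — Series Q: Q = ω₀L/R = 1.137e+05·0.0512/32.7 = 178.1.
Step 4 — Bandwidth: Δω = ω₀/Q = 638.7 rad/s; BW = Δω/(2π) = 101.6 Hz.

(a) f₀ = 1.81e+04 Hz  (b) Q = 178.1  (c) BW = 101.6 Hz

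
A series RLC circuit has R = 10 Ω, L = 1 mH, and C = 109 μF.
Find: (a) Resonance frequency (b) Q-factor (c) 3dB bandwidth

Step 1 — Resonance: ω₀ = 1/√(LC) = 1/√(0.001·0.000109) = 3029 rad/s.
Step 2 — f₀ = ω₀/(2π) = 482.1 Hz.
Step 3 — Series Q: Q = ω₀L/R = 3029·0.001/10 = 0.3029.
Step 4 — Bandwidth: Δω = ω₀/Q = 1e+04 rad/s; BW = Δω/(2π) = 1592 Hz.

(a) f₀ = 482.1 Hz  (b) Q = 0.3029  (c) BW = 1592 Hz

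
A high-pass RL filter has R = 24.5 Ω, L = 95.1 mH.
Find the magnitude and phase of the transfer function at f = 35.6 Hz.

Step 1 — Angular frequency: ω = 2π·35.6 = 223.7 rad/s.
Step 2 — Transfer function: H(jω) = jωL/(R + jωL).
Step 3 — Numerator jωL = j·21.27; denominator R + jωL = 24.5 + j21.27.
Step 4 — H = 0.4298 + j0.4951.
Step 5 — Magnitude: |H| = 0.6556 (-3.7 dB); phase: φ = 49.0°.

|H| = 0.6556 (-3.7 dB), φ = 49.0°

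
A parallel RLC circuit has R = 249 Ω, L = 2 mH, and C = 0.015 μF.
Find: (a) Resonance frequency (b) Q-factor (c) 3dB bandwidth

Step 1 — Resonance: ω₀ = 1/√(LC) = 1/√(0.002·1.5e-08) = 1.826e+05 rad/s.
Step 2 — f₀ = ω₀/(2π) = 2.906e+04 Hz.
Step 3 — Parallel Q: Q = R/(ω₀L) = 249/(1.826e+05·0.002) = 0.6819.
Step 4 — Bandwidth: Δω = ω₀/Q = 2.677e+05 rad/s; BW = Δω/(2π) = 4.261e+04 Hz.

(a) f₀ = 2.906e+04 Hz  (b) Q = 0.6819  (c) BW = 4.261e+04 Hz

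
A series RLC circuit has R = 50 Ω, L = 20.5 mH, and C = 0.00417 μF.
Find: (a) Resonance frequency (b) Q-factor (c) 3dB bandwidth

Step 1 — Resonance condition Im(Z)=0 gives ω₀ = 1/√(LC).
Step 2 — ω₀ = 1/√(0.0205·4.17e-09) = 1.082e+05 rad/s.
Step 3 — f₀ = ω₀/(2π) = 1.721e+04 Hz.
Step 4 — Series Q: Q = ω₀L/R = 1.082e+05·0.0205/50 = 44.34.
Step 5 — 3dB bandwidth: Δω = ω₀/Q = 2439 rad/s; BW = Δω/(2π) = 388.2 Hz.

(a) f₀ = 1.721e+04 Hz  (b) Q = 44.34  (c) BW = 388.2 Hz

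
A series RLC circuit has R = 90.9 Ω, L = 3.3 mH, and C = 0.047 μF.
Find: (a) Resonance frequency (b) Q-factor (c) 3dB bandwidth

Step 1 — Resonance condition Im(Z)=0 gives ω₀ = 1/√(LC).
Step 2 — ω₀ = 1/√(0.0033·4.7e-08) = 8.03e+04 rad/s.
Step 3 — f₀ = ω₀/(2π) = 1.278e+04 Hz.
Step 4 — Series Q: Q = ω₀L/R = 8.03e+04·0.0033/90.9 = 2.915.
Step 5 — 3dB bandwidth: Δω = ω₀/Q = 2.755e+04 rad/s; BW = Δω/(2π) = 4384 Hz.

(a) f₀ = 1.278e+04 Hz  (b) Q = 2.915  (c) BW = 4384 Hz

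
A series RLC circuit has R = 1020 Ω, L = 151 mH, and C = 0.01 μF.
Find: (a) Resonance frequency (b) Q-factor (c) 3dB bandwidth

Step 1 — Resonance condition Im(Z)=0 gives ω₀ = 1/√(LC).
Step 2 — ω₀ = 1/√(0.151·1e-08) = 2.573e+04 rad/s.
Step 3 — f₀ = ω₀/(2π) = 4096 Hz.
Step 4 — Series Q: Q = ω₀L/R = 2.573e+04·0.151/1020 = 3.81.
Step 5 — 3dB bandwidth: Δω = ω₀/Q = 6755 rad/s; BW = Δω/(2π) = 1075 Hz.

(a) f₀ = 4096 Hz  (b) Q = 3.81  (c) BW = 1075 Hz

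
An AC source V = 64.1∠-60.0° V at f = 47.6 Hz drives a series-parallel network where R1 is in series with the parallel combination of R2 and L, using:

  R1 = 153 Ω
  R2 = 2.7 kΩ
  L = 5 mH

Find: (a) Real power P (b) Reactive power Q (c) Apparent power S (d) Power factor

Step 1 — Angular frequency: ω = 2π·f = 2π·47.6 = 299.1 rad/s.
Step 2 — Component impedances:
  R1: Z = R = 153 Ω
  R2: Z = R = 2700 Ω
  L: Z = jωL = j·299.1·0.005 = 0 + j1.495 Ω
Step 3 — Parallel branch: R2 || L = 1/(1/R2 + 1/L) = 0.0008282 + j1.495 Ω.
Step 4 — Series with R1: Z_total = R1 + (R2 || L) = 153 + j1.495 Ω = 153∠0.6° Ω.
Step 5 — Source phasor: V = 64.1∠-60.0° V = 32.05 - j55.51 V.
Step 6 — Current: I = V / Z = 0.2059 - j0.3648 A = 0.4189∠-60.6° A.
Step 7 — Complex power: S = V·I* = 26.85 + j0.2624 VA.
Step 8 — Real power: P = Re(S) = 26.85 W.
Step 9 — Reactive power: Q = Im(S) = 0.2624 VAR.
Step 10 — Apparent power: |S| = 26.85 VA.
Step 11 — Power factor: PF = P/|S| = 1 (lagging).

(a) P = 26.85 W  (b) Q = 0.2624 VAR  (c) S = 26.85 VA  (d) PF = 1 (lagging)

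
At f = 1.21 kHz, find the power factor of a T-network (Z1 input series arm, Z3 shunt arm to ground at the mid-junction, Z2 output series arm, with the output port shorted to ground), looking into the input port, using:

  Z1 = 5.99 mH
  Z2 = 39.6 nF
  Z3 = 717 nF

Step 1 — Angular frequency: ω = 2π·f = 2π·1210 = 7603 rad/s.
Step 2 — Component impedances:
  Z1: Z = jωL = j·7603·0.00599 = 0 + j45.54 Ω
  Z2: Z = 1/(jωC) = -j/(ω·C) = 0 - j3322 Ω
  Z3: Z = 1/(jωC) = -j/(ω·C) = 0 - j183.4 Ω
Step 3 — With the output port shorted to ground, the output series arm Z2 runs from the junction to ground; the shunt arm Z3 also runs from the junction to ground. They appear in parallel: Z3 || Z2 = 0 - j173.8 Ω.
Step 4 — Series with input arm Z1: Z_in = Z1 + (Z3 || Z2) = 0 - j128.3 Ω = 128.3∠-90.0° Ω.
Step 5 — Power factor: PF = cos(φ) = Re(Z)/|Z| = 0/128.3 = 0.
Step 6 — Type: Im(Z) = -128.3 ⇒ leading (phase φ = -90.0°).

PF = 0 (leading, φ = -90.0°)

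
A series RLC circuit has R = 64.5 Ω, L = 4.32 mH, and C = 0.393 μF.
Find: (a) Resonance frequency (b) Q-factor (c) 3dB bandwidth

Step 1 — Resonance: ω₀ = 1/√(LC) = 1/√(0.00432·3.93e-07) = 2.427e+04 rad/s.
Step 2 — f₀ = ω₀/(2π) = 3863 Hz.
Step 3 — Series Q: Q = ω₀L/R = 2.427e+04·0.00432/64.5 = 1.625.
Step 4 — Bandwidth: Δω = ω₀/Q = 1.493e+04 rad/s; BW = Δω/(2π) = 2376 Hz.

(a) f₀ = 3863 Hz  (b) Q = 1.625  (c) BW = 2376 Hz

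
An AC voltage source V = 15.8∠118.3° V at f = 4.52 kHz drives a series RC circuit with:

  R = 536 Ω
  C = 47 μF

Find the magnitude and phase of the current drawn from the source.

Step 1 — Angular frequency: ω = 2π·f = 2π·4520 = 2.84e+04 rad/s.
Step 2 — Component impedances:
  R: Z = R = 536 Ω
  C: Z = 1/(jωC) = -j/(ω·C) = 0 - j0.7492 Ω
Step 3 — Series combination: Z_total = R + C = 536 - j0.7492 Ω = 536∠-0.1° Ω.
Step 4 — Source phasor: V = 15.8∠118.3° V = -7.491 + j13.91 V.
Step 5 — Ohm's law: I = V / Z_total = (-7.491 + j13.91) / (536 - j0.7492) = -0.01401 + j0.02593 A.
Step 6 — Convert to polar: |I| = 0.02948 A, ∠I = 118.4°.

I = 0.02948∠118.4° A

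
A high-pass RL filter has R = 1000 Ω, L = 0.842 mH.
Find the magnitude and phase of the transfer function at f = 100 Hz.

Step 1 — Angular frequency: ω = 2π·100 = 628.3 rad/s.
Step 2 — Transfer function: H(jω) = jωL/(R + jωL).
Step 3 — Numerator jωL = j·0.529; denominator R + jωL = 1000 + j0.529.
Step 4 — H = 2.799e-07 + j0.000529.
Step 5 — Magnitude: |H| = 0.000529 (-65.5 dB); phase: φ = 90.0°.

|H| = 0.000529 (-65.5 dB), φ = 90.0°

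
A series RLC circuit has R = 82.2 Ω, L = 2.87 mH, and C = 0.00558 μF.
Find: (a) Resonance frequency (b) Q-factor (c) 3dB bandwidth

Step 1 — Resonance: ω₀ = 1/√(LC) = 1/√(0.00287·5.58e-09) = 2.499e+05 rad/s.
Step 2 — f₀ = ω₀/(2π) = 3.977e+04 Hz.
Step 3 — Series Q: Q = ω₀L/R = 2.499e+05·0.00287/82.2 = 8.725.
Step 4 — Bandwidth: Δω = ω₀/Q = 2.864e+04 rad/s; BW = Δω/(2π) = 4558 Hz.

(a) f₀ = 3.977e+04 Hz  (b) Q = 8.725  (c) BW = 4558 Hz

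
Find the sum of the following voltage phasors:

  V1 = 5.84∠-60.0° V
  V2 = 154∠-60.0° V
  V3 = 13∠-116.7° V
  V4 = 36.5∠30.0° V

Step 1 — Convert each phasor to rectangular form:
  V1 = 5.84·(cos(-60.0°) + j·sin(-60.0°)) = 2.92 - j5.058 V
  V2 = 154·(cos(-60.0°) + j·sin(-60.0°)) = 77 - j133.4 V
  V3 = 13·(cos(-116.7°) + j·sin(-116.7°)) = -5.841 - j11.61 V
  V4 = 36.5·(cos(30.0°) + j·sin(30.0°)) = 31.61 + j18.25 V
Step 2 — Sum components: V_total = 105.7 - j131.8 V.
Step 3 — Convert to polar: |V_total| = 168.9 V, ∠V_total = -51.3°.

V_total = 168.9∠-51.3° V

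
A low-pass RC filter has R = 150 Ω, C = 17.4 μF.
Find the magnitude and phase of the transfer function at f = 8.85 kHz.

Step 1 — Angular frequency: ω = 2π·8850 = 5.561e+04 rad/s.
Step 2 — Transfer function: H(jω) = 1/(1 + jωRC).
Step 3 — Denominator: 1 + jωRC = 1 + j·5.561e+04·150·1.74e-05 = 1 + j145.1.
Step 4 — H = 4.747e-05 - j0.00689.
Step 5 — Magnitude: |H| = 0.00689 (-43.2 dB); phase: φ = -89.6°.

|H| = 0.00689 (-43.2 dB), φ = -89.6°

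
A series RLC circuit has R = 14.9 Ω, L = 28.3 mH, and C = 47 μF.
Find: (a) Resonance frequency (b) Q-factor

Step 1 — Resonance condition Im(Z)=0 gives ω₀ = 1/√(LC).
Step 2 — ω₀ = 1/√(0.0283·4.7e-05) = 867.1 rad/s.
Step 3 — f₀ = ω₀/(2π) = 138 Hz.
Step 4 — Series Q: Q = ω₀L/R = 867.1·0.0283/14.9 = 1.647.

(a) f₀ = 138 Hz  (b) Q = 1.647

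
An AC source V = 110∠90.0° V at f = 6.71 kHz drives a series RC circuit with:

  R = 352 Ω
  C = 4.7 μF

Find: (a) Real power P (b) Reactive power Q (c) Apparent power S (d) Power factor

Step 1 — Angular frequency: ω = 2π·f = 2π·6710 = 4.216e+04 rad/s.
Step 2 — Component impedances:
  R: Z = R = 352 Ω
  C: Z = 1/(jωC) = -j/(ω·C) = 0 - j5.047 Ω
Step 3 — Series combination: Z_total = R + C = 352 - j5.047 Ω = 352∠-0.8° Ω.
Step 4 — Source phasor: V = 110∠90.0° V = 0 + j110 V.
Step 5 — Current: I = V / Z = -0.004479 + j0.3124 A = 0.3125∠90.8° A.
Step 6 — Complex power: S = V·I* = 34.37 - j0.4927 VA.
Step 7 — Real power: P = Re(S) = 34.37 W.
Step 8 — Reactive power: Q = Im(S) = -0.4927 VAR.
Step 9 — Apparent power: |S| = 34.37 VA.
Step 10 — Power factor: PF = P/|S| = 0.9999 (leading).

(a) P = 34.37 W  (b) Q = -0.4927 VAR  (c) S = 34.37 VA  (d) PF = 0.9999 (leading)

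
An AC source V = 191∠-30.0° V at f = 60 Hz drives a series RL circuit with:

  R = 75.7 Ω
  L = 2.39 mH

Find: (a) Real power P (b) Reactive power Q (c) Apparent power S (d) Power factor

Step 1 — Angular frequency: ω = 2π·f = 2π·60 = 377 rad/s.
Step 2 — Component impedances:
  R: Z = R = 75.7 Ω
  L: Z = jωL = j·377·0.00239 = 0 + j0.901 Ω
Step 3 — Series combination: Z_total = R + L = 75.7 + j0.901 Ω = 75.71∠0.7° Ω.
Step 4 — Source phasor: V = 191∠-30.0° V = 165.4 - j95.5 V.
Step 5 — Current: I = V / Z = 2.17 - j1.287 A = 2.523∠-30.7° A.
Step 6 — Complex power: S = V·I* = 481.8 + j5.735 VA.
Step 7 — Real power: P = Re(S) = 481.8 W.
Step 8 — Reactive power: Q = Im(S) = 5.735 VAR.
Step 9 — Apparent power: |S| = 481.9 VA.
Step 10 — Power factor: PF = P/|S| = 0.9999 (lagging).

(a) P = 481.8 W  (b) Q = 5.735 VAR  (c) S = 481.9 VA  (d) PF = 0.9999 (lagging)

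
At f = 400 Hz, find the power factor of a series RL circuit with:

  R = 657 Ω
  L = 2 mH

Step 1 — Angular frequency: ω = 2π·f = 2π·400 = 2513 rad/s.
Step 2 — Component impedances:
  R: Z = R = 657 Ω
  L: Z = jωL = j·2513·0.002 = 0 + j5.027 Ω
Step 3 — Series combination: Z_total = R + L = 657 + j5.027 Ω = 657∠0.4° Ω.
Step 4 — Power factor: PF = cos(φ) = Re(Z)/|Z| = 657/657 = 1.
Step 5 — Type: Im(Z) = 5.027 ⇒ lagging (phase φ = 0.4°).

PF = 1 (lagging, φ = 0.4°)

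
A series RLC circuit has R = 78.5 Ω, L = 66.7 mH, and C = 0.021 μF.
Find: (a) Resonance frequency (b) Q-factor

Step 1 — Resonance condition Im(Z)=0 gives ω₀ = 1/√(LC).
Step 2 — ω₀ = 1/√(0.0667·2.1e-08) = 2.672e+04 rad/s.
Step 3 — f₀ = ω₀/(2π) = 4253 Hz.
Step 4 — Series Q: Q = ω₀L/R = 2.672e+04·0.0667/78.5 = 22.7.

(a) f₀ = 4253 Hz  (b) Q = 22.7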